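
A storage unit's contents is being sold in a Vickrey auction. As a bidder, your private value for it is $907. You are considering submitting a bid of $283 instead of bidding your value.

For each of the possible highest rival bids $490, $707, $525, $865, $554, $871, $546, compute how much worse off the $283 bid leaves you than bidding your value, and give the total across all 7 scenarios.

$1791

The deviation costs you only when the competing bid falls strictly between $283 and $907; elsewhere both bids give the same outcome.
$490: truthful payoff $417, deviation payoff $0 → loss $417.
$707: truthful payoff $200, deviation payoff $0 → loss $200.
$525: truthful payoff $382, deviation payoff $0 → loss $382.
$865: truthful payoff $42, deviation payoff $0 → loss $42.
$554: truthful payoff $353, deviation payoff $0 → loss $353.
$871: truthful payoff $36, deviation payoff $0 → loss $36.
$546: truthful payoff $361, deviation payoff $0 → loss $361.
Total loss = $417 + $200 + $382 + $42 + $353 + $36 + $361 = $1791.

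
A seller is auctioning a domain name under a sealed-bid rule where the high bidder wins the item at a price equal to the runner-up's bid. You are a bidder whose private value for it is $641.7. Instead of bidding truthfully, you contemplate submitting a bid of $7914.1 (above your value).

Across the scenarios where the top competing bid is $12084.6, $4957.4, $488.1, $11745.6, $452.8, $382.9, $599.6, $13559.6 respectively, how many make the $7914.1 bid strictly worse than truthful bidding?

1

The deviation hurts exactly when the highest competing bid lies strictly between $641.7 and $7914.1 — overbidding then wins at a price above your value.
$12084.6: above both → same outcome either way.
$4957.4: inside the interval → strictly worse (loss $4315.7).
$488.1: below both → same outcome either way.
$11745.6: above both → same outcome either way.
$452.8: below both → same outcome either way.
$382.9: below both → same outcome either way.
$599.6: below both → same outcome either way.
$13559.6: above both → same outcome either way.
Count: 1.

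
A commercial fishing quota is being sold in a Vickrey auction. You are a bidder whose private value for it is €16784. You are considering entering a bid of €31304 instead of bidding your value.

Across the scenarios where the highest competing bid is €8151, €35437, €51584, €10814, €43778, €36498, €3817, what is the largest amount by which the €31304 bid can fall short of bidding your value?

€0

€8151: same outcome either way → loss €0.
€35437: same outcome either way → loss €0.
€51584: same outcome either way → loss €0.
€10814: same outcome either way → loss €0.
€43778: same outcome either way → loss €0.
€36498: same outcome either way → loss €0.
€3817: same outcome either way → loss €0.
Maximum loss: €0.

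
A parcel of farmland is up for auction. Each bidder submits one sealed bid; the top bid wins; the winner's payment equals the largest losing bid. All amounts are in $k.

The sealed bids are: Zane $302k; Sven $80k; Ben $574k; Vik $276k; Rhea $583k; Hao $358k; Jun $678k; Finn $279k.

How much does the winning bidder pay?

$583k

Highest bid: Jun at $678k, so Jun wins.
Second-highest bid: Rhea at $583k — that is the price the winner pays.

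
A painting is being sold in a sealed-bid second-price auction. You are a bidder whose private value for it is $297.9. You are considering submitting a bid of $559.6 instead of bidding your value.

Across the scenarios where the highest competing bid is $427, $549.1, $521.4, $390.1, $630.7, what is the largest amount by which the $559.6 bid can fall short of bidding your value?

$251.2

$427: truthful gives $0, deviation gives −$129.1 → loss $129.1.
$549.1: truthful gives $0, deviation gives −$251.2 → loss $251.2.
$521.4: truthful gives $0, deviation gives −$223.5 → loss $223.5.
$390.1: truthful gives $0, deviation gives −$92.2 → loss $92.2.
$630.7: same outcome either way → loss $0.
Maximum loss: $251.2.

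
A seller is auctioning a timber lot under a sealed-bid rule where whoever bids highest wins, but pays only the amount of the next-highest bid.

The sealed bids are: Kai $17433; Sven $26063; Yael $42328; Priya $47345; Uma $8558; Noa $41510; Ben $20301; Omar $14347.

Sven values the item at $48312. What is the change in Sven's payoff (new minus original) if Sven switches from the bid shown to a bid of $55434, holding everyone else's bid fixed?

$967

The highest bid among the other bidders is $47345; Sven's bid doesn't change that.
Original bid $26063: Sven is not highest (top rival bid is $47345); payoff $0.
Alternative bid $55434: Sven is highest, pays the top rival bid $47345; payoff $48312 − $47345 = $967.
Change in payoff = $967 − ($0) = $967.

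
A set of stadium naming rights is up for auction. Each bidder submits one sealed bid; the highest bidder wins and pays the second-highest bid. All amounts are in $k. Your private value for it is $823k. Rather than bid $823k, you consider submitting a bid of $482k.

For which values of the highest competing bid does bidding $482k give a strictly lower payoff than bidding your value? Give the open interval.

If the competing bid is below $482k, both bids win at the same price — no difference.
If it is above $823k, both bids lose — no difference.
If it lies strictly between $482k and $823k, bidding your value wins at a price below your value (positive payoff) while bidding $482k loses (payoff 0).
So the deviation strictly hurts on the open interval ($482k, $823k).

($482k, $823k)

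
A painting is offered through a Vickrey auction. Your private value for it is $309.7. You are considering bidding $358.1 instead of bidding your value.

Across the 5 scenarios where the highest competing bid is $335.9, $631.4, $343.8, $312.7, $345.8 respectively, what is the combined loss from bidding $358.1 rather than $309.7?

$99.4

The deviation costs you only when the competing bid falls strictly between $309.7 and $358.1; elsewhere both bids give the same outcome.
$335.9: truthful payoff $0, deviation payoff −$26.2 → loss $26.2.
$631.4: outcomes coincide → loss $0.
$343.8: truthful payoff $0, deviation payoff −$34.1 → loss $34.1.
$312.7: truthful payoff $0, deviation payoff −$3 → loss $3.
$345.8: truthful payoff $0, deviation payoff −$36.1 → loss $36.1.
Total loss = $26.2 + $34.1 + $3 + $36.1 = $99.4.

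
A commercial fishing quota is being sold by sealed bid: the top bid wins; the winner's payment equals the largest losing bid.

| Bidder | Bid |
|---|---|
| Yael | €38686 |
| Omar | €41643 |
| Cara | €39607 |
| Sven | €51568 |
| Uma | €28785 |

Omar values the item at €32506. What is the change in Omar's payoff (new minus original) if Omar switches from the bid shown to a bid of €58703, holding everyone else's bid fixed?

The highest bid among the other bidders is €51568; Omar's bid doesn't change that.
Original bid €41643: Omar is not highest (top rival bid is €51568); payoff €0.
Alternative bid €58703: Omar is highest, pays the top rival bid €51568; payoff €32506 − €51568 = −€19062.
Change in payoff = −€19062 − (€0) = −€19062.

−€19062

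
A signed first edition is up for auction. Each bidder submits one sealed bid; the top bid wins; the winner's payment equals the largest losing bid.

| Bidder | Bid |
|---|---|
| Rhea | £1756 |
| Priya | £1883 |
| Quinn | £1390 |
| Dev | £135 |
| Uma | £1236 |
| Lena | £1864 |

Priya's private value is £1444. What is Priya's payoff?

−£420

Highest bid: Priya at £1883, so Priya wins.
Second-highest bid: Lena at £1864 — that is the price the winner pays.
Priya's payoff = value − price = £1444 − £1864 = −£420.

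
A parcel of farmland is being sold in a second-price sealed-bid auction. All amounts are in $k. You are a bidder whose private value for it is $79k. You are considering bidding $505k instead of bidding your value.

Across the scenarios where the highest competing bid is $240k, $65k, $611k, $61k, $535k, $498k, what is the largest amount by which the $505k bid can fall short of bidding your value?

$419k

$240k: truthful gives $0k, deviation gives −$161k → loss $161k.
$65k: same outcome either way → loss $0k.
$611k: same outcome either way → loss $0k.
$61k: same outcome either way → loss $0k.
$535k: same outcome either way → loss $0k.
$498k: truthful gives $0k, deviation gives −$419k → loss $419k.
Maximum loss: $419k.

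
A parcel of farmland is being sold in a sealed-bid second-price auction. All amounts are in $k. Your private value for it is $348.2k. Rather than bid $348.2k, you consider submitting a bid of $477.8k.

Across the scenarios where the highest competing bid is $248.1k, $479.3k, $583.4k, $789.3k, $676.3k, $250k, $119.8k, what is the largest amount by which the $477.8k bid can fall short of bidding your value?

$0k

$248.1k: same outcome either way → loss $0k.
$479.3k: same outcome either way → loss $0k.
$583.4k: same outcome either way → loss $0k.
$789.3k: same outcome either way → loss $0k.
$676.3k: same outcome either way → loss $0k.
$250k: same outcome either way → loss $0k.
$119.8k: same outcome either way → loss $0k.
Maximum loss: $0k.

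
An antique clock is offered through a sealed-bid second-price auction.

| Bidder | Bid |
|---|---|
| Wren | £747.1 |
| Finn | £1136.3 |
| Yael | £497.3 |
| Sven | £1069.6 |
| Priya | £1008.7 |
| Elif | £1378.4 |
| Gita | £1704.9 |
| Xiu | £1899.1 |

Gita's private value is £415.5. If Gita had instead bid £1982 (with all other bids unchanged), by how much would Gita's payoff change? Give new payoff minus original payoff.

The highest bid among the other bidders is £1899.1; Gita's bid doesn't change that.
Original bid £1704.9: Gita is not highest (top rival bid is £1899.1); payoff £0.
Alternative bid £1982: Gita is highest, pays the top rival bid £1899.1; payoff £415.5 − £1899.1 = −£1483.6.
Change in payoff = −£1483.6 − (£0) = −£1483.6.

−£1483.6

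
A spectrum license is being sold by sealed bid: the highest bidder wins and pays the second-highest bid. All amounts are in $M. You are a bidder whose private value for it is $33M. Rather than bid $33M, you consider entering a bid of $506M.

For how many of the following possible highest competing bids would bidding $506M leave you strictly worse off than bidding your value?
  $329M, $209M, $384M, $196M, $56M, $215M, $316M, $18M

7

The deviation hurts exactly when the highest competing bid lies strictly between $33M and $506M — overbidding then wins at a price above your value.
$329M: inside the interval → strictly worse (loss $296M).
$209M: inside the interval → strictly worse (loss $176M).
$384M: inside the interval → strictly worse (loss $351M).
$196M: inside the interval → strictly worse (loss $163M).
$56M: inside the interval → strictly worse (loss $23M).
$215M: inside the interval → strictly worse (loss $182M).
$316M: inside the interval → strictly worse (loss $283M).
$18M: below both → same outcome either way.
Count: 7.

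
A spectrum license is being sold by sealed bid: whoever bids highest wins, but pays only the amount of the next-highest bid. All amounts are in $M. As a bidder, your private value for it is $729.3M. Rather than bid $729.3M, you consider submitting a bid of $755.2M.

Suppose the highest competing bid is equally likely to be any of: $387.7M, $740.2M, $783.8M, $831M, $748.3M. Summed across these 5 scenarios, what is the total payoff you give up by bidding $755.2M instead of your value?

The deviation costs you only when the competing bid falls strictly between $729.3M and $755.2M; elsewhere both bids give the same outcome.
$387.7M: outcomes coincide → loss $0M.
$740.2M: truthful payoff $0M, deviation payoff −$10.9M → loss $10.9M.
$783.8M: outcomes coincide → loss $0M.
$831M: outcomes coincide → loss $0M.
$748.3M: truthful payoff $0M, deviation payoff −$19M → loss $19M.
Total loss = $10.9M + $19M = $29.9M.

$29.9M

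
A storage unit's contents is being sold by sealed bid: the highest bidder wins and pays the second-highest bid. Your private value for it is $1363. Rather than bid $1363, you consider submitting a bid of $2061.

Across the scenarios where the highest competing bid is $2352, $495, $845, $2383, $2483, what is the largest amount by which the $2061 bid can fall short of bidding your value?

$2352: same outcome either way → loss $0.
$495: same outcome either way → loss $0.
$845: same outcome either way → loss $0.
$2383: same outcome either way → loss $0.
$2483: same outcome either way → loss $0.
Maximum loss: $0.

$0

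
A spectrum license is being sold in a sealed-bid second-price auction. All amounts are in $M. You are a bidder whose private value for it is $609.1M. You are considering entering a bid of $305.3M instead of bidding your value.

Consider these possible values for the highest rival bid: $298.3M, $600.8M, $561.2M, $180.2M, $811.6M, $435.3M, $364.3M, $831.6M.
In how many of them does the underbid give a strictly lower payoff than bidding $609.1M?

4

The deviation hurts exactly when the highest competing bid lies strictly between $305.3M and $609.1M — underbidding then forfeits a profitable win.
$298.3M: below both → same outcome either way.
$600.8M: inside the interval → strictly worse (loss $8.3M).
$561.2M: inside the interval → strictly worse (loss $47.9M).
$180.2M: below both → same outcome either way.
$811.6M: above both → same outcome either way.
$435.3M: inside the interval → strictly worse (loss $173.8M).
$364.3M: inside the interval → strictly worse (loss $244.8M).
$831.6M: above both → same outcome either way.
Count: 4.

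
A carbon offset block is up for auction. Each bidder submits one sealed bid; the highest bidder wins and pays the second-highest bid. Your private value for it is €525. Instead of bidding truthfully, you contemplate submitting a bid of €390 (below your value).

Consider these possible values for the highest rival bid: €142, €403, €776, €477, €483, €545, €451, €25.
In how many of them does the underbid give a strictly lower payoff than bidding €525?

The deviation hurts exactly when the highest competing bid lies strictly between €390 and €525 — underbidding then forfeits a profitable win.
€142: below both → same outcome either way.
€403: inside the interval → strictly worse (loss €122).
€776: above both → same outcome either way.
€477: inside the interval → strictly worse (loss €48).
€483: inside the interval → strictly worse (loss €42).
€545: above both → same outcome either way.
€451: inside the interval → strictly worse (loss €74).
€25: below both → same outcome either way.
Count: 4.

4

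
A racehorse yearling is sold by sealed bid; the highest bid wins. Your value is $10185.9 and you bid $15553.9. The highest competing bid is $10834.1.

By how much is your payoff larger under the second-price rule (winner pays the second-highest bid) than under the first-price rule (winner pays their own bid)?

You have the highest bid, so you win under either rule.
Second-price: pay $10834.1 → payoff −$648.2.
First-price: pay your own bid $15553.9 → payoff −$5368.
Difference = −$648.2 − (−$5368) = $4719.8.

$4719.8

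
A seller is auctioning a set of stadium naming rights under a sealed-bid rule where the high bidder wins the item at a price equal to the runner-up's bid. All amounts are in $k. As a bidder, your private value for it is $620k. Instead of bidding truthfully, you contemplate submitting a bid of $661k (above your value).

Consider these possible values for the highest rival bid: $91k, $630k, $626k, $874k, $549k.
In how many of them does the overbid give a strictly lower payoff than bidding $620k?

The deviation hurts exactly when the highest competing bid lies strictly between $620k and $661k — overbidding then wins at a price above your value.
$91k: below both → same outcome either way.
$630k: inside the interval → strictly worse (loss $10k).
$626k: inside the interval → strictly worse (loss $6k).
$874k: above both → same outcome either way.
$549k: below both → same outcome either way.
Count: 2.

2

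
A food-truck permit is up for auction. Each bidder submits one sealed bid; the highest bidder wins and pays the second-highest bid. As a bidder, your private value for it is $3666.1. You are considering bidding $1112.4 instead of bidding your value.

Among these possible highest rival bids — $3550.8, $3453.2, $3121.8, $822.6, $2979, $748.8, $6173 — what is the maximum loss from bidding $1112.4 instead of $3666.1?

$3550.8: truthful gives $115.3, deviation gives $0 → loss $115.3.
$3453.2: truthful gives $212.9, deviation gives $0 → loss $212.9.
$3121.8: truthful gives $544.3, deviation gives $0 → loss $544.3.
$822.6: same outcome either way → loss $0.
$2979: truthful gives $687.1, deviation gives $0 → loss $687.1.
$748.8: same outcome either way → loss $0.
$6173: same outcome either way → loss $0.
Maximum loss: $687.1.

$687.1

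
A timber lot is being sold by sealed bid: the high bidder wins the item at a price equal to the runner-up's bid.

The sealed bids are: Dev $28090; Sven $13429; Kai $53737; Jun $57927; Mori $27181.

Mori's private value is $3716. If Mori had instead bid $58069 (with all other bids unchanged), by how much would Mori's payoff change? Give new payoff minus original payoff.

−$54211

The highest bid among the other bidders is $57927; Mori's bid doesn't change that.
Original bid $27181: Mori is not highest (top rival bid is $57927); payoff $0.
Alternative bid $58069: Mori is highest, pays the top rival bid $57927; payoff $3716 − $57927 = −$54211.
Change in payoff = −$54211 − ($0) = −$54211.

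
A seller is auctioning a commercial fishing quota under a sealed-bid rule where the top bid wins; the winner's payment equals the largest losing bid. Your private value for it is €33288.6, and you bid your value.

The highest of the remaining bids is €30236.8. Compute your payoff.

Your bid €33288.6 exceeds the highest competing bid €30236.8, so you win.
In a second-price auction the winner pays the second-highest bid, €30236.8.
Payoff = value − price = €33288.6 − €30236.8 = €3051.8.

€3051.8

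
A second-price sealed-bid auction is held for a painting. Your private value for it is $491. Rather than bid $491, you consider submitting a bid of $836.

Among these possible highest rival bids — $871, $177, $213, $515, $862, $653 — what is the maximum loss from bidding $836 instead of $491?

$871: same outcome either way → loss $0.
$177: same outcome either way → loss $0.
$213: same outcome either way → loss $0.
$515: truthful gives $0, deviation gives −$24 → loss $24.
$862: same outcome either way → loss $0.
$653: truthful gives $0, deviation gives −$162 → loss $162.
Maximum loss: $162.

$162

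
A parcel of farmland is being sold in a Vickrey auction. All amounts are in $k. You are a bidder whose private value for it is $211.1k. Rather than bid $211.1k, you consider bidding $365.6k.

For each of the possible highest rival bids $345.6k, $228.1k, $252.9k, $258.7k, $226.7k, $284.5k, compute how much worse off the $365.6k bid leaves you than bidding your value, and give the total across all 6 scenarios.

The deviation costs you only when the competing bid falls strictly between $211.1k and $365.6k; elsewhere both bids give the same outcome.
$345.6k: truthful payoff $0k, deviation payoff −$134.5k → loss $134.5k.
$228.1k: truthful payoff $0k, deviation payoff −$17k → loss $17k.
$252.9k: truthful payoff $0k, deviation payoff −$41.8k → loss $41.8k.
$258.7k: truthful payoff $0k, deviation payoff −$47.6k → loss $47.6k.
$226.7k: truthful payoff $0k, deviation payoff −$15.6k → loss $15.6k.
$284.5k: truthful payoff $0k, deviation payoff −$73.4k → loss $73.4k.
Total loss = $134.5k + $17k + $41.8k + $47.6k + $15.6k + $73.4k = $329.9k.
In a second-price auction your bid sets only whether you win, not what you pay, so bidding your true value is weakly dominant.

$329.9k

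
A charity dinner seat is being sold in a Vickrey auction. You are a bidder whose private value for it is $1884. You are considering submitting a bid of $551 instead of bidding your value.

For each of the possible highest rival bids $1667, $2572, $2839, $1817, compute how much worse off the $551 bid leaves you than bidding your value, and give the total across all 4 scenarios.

The deviation costs you only when the competing bid falls strictly between $551 and $1884; elsewhere both bids give the same outcome.
$1667: truthful payoff $217, deviation payoff $0 → loss $217.
$2572: outcomes coincide → loss $0.
$2839: outcomes coincide → loss $0.
$1817: truthful payoff $67, deviation payoff $0 → loss $67.
Total loss = $217 + $67 = $284.

$284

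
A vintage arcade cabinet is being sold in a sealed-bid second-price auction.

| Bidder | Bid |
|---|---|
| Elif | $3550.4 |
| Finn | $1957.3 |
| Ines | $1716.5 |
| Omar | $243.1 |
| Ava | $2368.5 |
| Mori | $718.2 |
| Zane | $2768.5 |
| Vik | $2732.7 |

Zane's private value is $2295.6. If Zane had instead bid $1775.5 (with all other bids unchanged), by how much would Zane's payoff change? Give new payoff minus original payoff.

The highest bid among the other bidders is $3550.4; Zane's bid doesn't change that.
Original bid $2768.5: Zane is not highest (top rival bid is $3550.4); payoff $0.
Alternative bid $1775.5: Zane is not highest (top rival bid is $3550.4); payoff $0.
Change in payoff = $0 − ($0) = $0.

$0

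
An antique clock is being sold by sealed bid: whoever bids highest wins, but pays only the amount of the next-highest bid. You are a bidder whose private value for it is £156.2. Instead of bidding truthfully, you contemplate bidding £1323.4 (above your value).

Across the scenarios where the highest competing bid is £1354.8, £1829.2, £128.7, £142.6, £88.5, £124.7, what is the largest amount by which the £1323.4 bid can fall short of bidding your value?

£0

£1354.8: same outcome either way → loss £0.
£1829.2: same outcome either way → loss £0.
£128.7: same outcome either way → loss £0.
£142.6: same outcome either way → loss £0.
£88.5: same outcome either way → loss £0.
£124.7: same outcome either way → loss £0.
Maximum loss: £0.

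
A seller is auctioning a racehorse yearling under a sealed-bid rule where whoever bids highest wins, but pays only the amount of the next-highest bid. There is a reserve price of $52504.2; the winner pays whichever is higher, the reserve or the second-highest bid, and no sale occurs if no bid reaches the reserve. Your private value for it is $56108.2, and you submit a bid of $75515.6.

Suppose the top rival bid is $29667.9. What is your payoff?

Your bid $75515.6 is the highest and exceeds the reserve.
Price = max(second-highest bid, reserve) = max($29667.9, $52504.2) = $52504.2.
Payoff = $56108.2 − $52504.2 = $3604.

$3604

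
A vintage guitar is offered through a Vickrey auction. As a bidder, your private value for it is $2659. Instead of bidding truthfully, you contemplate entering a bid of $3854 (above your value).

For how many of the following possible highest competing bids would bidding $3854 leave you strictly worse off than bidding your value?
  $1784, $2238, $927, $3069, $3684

The deviation hurts exactly when the highest competing bid lies strictly between $2659 and $3854 — overbidding then wins at a price above your value.
$1784: below both → same outcome either way.
$2238: below both → same outcome either way.
$927: below both → same outcome either way.
$3069: inside the interval → strictly worse (loss $410).
$3684: inside the interval → strictly worse (loss $1025).
Count: 2.

2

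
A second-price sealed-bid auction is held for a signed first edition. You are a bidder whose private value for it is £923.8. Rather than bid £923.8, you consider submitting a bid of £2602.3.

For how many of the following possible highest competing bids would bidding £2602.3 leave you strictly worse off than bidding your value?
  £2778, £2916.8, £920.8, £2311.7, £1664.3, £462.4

The deviation hurts exactly when the highest competing bid lies strictly between £923.8 and £2602.3 — overbidding then wins at a price above your value.
£2778: above both → same outcome either way.
£2916.8: above both → same outcome either way.
£920.8: below both → same outcome either way.
£2311.7: inside the interval → strictly worse (loss £1387.9).
£1664.3: inside the interval → strictly worse (loss £740.5).
£462.4: below both → same outcome either way.
Count: 2.

2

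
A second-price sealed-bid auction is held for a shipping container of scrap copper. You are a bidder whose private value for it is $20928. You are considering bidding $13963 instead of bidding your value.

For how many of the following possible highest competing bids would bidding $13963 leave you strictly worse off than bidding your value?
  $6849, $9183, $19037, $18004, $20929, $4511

The deviation hurts exactly when the highest competing bid lies strictly between $13963 and $20928 — underbidding then forfeits a profitable win.
$6849: below both → same outcome either way.
$9183: below both → same outcome either way.
$19037: inside the interval → strictly worse (loss $1891).
$18004: inside the interval → strictly worse (loss $2924).
$20929: above both → same outcome either way.
$4511: below both → same outcome either way.
Count: 2.

2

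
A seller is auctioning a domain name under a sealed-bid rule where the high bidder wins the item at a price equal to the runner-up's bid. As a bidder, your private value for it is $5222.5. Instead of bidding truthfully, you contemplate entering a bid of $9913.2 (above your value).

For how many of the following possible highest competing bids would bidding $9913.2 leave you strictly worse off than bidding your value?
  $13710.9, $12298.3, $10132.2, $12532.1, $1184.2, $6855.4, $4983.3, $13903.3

The deviation hurts exactly when the highest competing bid lies strictly between $5222.5 and $9913.2 — overbidding then wins at a price above your value.
$13710.9: above both → same outcome either way.
$12298.3: above both → same outcome either way.
$10132.2: above both → same outcome either way.
$12532.1: above both → same outcome either way.
$1184.2: below both → same outcome either way.
$6855.4: inside the interval → strictly worse (loss $1632.9).
$4983.3: below both → same outcome either way.
$13903.3: above both → same outcome either way.
Count: 1.

1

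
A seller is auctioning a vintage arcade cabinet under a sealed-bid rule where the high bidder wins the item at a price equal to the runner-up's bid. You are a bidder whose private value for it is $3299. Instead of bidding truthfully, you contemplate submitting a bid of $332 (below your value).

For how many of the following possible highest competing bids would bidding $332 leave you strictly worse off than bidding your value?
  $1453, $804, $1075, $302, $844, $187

4

The deviation hurts exactly when the highest competing bid lies strictly between $332 and $3299 — underbidding then forfeits a profitable win.
$1453: inside the interval → strictly worse (loss $1846).
$804: inside the interval → strictly worse (loss $2495).
$1075: inside the interval → strictly worse (loss $2224).
$302: below both → same outcome either way.
$844: inside the interval → strictly worse (loss $2455).
$187: below both → same outcome either way.
Count: 4.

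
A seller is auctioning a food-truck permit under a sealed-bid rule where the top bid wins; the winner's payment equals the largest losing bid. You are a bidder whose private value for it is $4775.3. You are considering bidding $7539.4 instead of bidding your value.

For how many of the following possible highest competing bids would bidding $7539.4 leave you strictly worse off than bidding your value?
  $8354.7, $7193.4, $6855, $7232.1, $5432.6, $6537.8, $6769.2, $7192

7

The deviation hurts exactly when the highest competing bid lies strictly between $4775.3 and $7539.4 — overbidding then wins at a price above your value.
$8354.7: above both → same outcome either way.
$7193.4: inside the interval → strictly worse (loss $2418.1).
$6855: inside the interval → strictly worse (loss $2079.7).
$7232.1: inside the interval → strictly worse (loss $2456.8).
$5432.6: inside the interval → strictly worse (loss $657.3).
$6537.8: inside the interval → strictly worse (loss $1762.5).
$6769.2: inside the interval → strictly worse (loss $1993.9).
$7192: inside the interval → strictly worse (loss $2416.7).
Count: 7.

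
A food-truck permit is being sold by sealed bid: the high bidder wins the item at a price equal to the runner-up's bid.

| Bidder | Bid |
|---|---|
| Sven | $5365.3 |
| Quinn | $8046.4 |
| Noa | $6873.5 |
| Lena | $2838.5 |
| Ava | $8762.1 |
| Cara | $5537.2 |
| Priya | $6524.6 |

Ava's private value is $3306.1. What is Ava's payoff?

−$4740.3

Highest bid: Ava at $8762.1, so Ava wins.
Second-highest bid: Quinn at $8046.4 — that is the price the winner pays.
Ava's payoff = value − price = $3306.1 − $8046.4 = −$4740.3.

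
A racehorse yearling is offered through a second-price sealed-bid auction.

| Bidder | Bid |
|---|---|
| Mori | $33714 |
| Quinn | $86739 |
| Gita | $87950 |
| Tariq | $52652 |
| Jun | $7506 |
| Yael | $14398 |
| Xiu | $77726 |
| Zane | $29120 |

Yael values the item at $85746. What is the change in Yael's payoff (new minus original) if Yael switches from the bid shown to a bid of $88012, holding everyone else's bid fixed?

−$2204

The highest bid among the other bidders is $87950; Yael's bid doesn't change that.
Original bid $14398: Yael is not highest (top rival bid is $87950); payoff $0.
Alternative bid $88012: Yael is highest, pays the top rival bid $87950; payoff $85746 − $87950 = −$2204.
Change in payoff = −$2204 − ($0) = −$2204.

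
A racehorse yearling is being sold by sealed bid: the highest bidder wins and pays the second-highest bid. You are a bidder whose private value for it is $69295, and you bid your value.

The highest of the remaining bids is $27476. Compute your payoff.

Your bid $69295 exceeds the highest competing bid $27476, so you win.
In a second-price auction the winner pays the second-highest bid, $27476.
Payoff = value − price = $69295 − $27476 = $41819.

$41819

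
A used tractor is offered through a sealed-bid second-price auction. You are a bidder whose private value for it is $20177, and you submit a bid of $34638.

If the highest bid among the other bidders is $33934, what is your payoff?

Your bid $34638 exceeds the highest competing bid $33934, so you win.
In a second-price auction the winner pays the second-highest bid, $33934.
Payoff = value − price = $20177 − $33934 = −$13757.

−$13757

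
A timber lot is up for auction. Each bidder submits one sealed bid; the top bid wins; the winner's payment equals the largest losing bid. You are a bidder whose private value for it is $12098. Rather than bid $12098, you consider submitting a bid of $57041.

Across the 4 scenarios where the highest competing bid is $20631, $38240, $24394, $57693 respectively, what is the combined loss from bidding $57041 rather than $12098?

$46971

The deviation costs you only when the competing bid falls strictly between $12098 and $57041; elsewhere both bids give the same outcome.
$20631: truthful payoff $0, deviation payoff −$8533 → loss $8533.
$38240: truthful payoff $0, deviation payoff −$26142 → loss $26142.
$24394: truthful payoff $0, deviation payoff −$12296 → loss $12296.
$57693: outcomes coincide → loss $0.
Total loss = $8533 + $26142 + $12296 = $46971.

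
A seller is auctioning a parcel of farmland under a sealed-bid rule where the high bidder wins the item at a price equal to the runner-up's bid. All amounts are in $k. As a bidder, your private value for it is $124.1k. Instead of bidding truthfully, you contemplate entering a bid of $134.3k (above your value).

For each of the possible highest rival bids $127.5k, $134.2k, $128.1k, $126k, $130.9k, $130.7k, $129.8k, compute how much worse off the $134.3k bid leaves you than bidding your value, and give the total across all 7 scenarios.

The deviation costs you only when the competing bid falls strictly between $124.1k and $134.3k; elsewhere both bids give the same outcome.
$127.5k: truthful payoff $0k, deviation payoff −$3.4k → loss $3.4k.
$134.2k: truthful payoff $0k, deviation payoff −$10.1k → loss $10.1k.
$128.1k: truthful payoff $0k, deviation payoff −$4k → loss $4k.
$126k: truthful payoff $0k, deviation payoff −$1.9k → loss $1.9k.
$130.9k: truthful payoff $0k, deviation payoff −$6.8k → loss $6.8k.
$130.7k: truthful payoff $0k, deviation payoff −$6.6k → loss $6.6k.
$129.8k: truthful payoff $0k, deviation payoff −$5.7k → loss $5.7k.
Total loss = $3.4k + $10.1k + $4k + $1.9k + $6.8k + $6.6k + $5.7k = $38.5k.

$38.5k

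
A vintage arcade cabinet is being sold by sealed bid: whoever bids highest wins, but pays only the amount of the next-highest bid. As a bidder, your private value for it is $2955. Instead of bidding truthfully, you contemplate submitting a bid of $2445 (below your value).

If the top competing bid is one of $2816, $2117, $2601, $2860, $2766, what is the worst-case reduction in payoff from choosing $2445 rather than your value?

$354

$2816: truthful gives $139, deviation gives $0 → loss $139.
$2117: same outcome either way → loss $0.
$2601: truthful gives $354, deviation gives $0 → loss $354.
$2860: truthful gives $95, deviation gives $0 → loss $95.
$2766: truthful gives $189, deviation gives $0 → loss $189.
Maximum loss: $354.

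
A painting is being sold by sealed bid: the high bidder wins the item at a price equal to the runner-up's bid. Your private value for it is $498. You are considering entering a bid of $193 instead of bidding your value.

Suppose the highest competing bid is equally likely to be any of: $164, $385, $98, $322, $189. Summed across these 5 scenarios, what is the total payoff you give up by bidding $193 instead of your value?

The deviation costs you only when the competing bid falls strictly between $193 and $498; elsewhere both bids give the same outcome.
$164: outcomes coincide → loss $0.
$385: truthful payoff $113, deviation payoff $0 → loss $113.
$98: outcomes coincide → loss $0.
$322: truthful payoff $176, deviation payoff $0 → loss $176.
$189: outcomes coincide → loss $0.
Total loss = $113 + $176 = $289.

$289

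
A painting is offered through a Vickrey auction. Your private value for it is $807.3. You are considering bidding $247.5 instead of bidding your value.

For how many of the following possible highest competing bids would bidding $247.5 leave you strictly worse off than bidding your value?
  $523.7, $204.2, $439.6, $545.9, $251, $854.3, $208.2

4

The deviation hurts exactly when the highest competing bid lies strictly between $247.5 and $807.3 — underbidding then forfeits a profitable win.
$523.7: inside the interval → strictly worse (loss $283.6).
$204.2: below both → same outcome either way.
$439.6: inside the interval → strictly worse (loss $367.7).
$545.9: inside the interval → strictly worse (loss $261.4).
$251: inside the interval → strictly worse (loss $556.3).
$854.3: above both → same outcome either way.
$208.2: below both → same outcome either way.
Count: 4.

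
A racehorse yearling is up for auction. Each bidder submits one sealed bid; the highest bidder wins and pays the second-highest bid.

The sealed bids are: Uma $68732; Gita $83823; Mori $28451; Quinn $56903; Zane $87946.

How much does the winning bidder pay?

Highest bid: Zane at $87946, so Zane wins.
Second-highest bid: Gita at $83823 — that is the price the winner pays.

$83823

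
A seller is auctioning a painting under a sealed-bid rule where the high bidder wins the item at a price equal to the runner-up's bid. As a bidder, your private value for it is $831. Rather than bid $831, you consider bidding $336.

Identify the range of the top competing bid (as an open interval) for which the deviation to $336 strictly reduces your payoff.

($336, $831)

If the competing bid is below $336, both bids win at the same price — no difference.
If it is above $831, both bids lose — no difference.
If it lies strictly between $336 and $831, bidding your value wins at a price below your value (positive payoff) while bidding $336 loses (payoff 0).
So the deviation strictly hurts on the open interval ($336, $831).
In a second-price auction your bid sets only whether you win, not what you pay, so bidding your true value is weakly dominant.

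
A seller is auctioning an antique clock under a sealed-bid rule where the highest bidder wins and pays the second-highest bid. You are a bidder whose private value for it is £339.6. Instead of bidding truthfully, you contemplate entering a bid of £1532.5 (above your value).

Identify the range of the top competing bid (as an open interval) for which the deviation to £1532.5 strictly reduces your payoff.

If the competing bid is below £339.6, both bids win at the same price — no difference.
If it is above £1532.5, both bids lose — no difference.
If it lies strictly between £339.6 and £1532.5, bidding your value loses (payoff 0) while bidding £1532.5 wins at a price above your value (payoff negative).
So the deviation strictly hurts on the open interval (£339.6, £1532.5).
Because the price is fixed by the runner-up's bid, deviating from your value can only change a good outcome into a bad one — never the reverse.

(£339.6, £1532.5)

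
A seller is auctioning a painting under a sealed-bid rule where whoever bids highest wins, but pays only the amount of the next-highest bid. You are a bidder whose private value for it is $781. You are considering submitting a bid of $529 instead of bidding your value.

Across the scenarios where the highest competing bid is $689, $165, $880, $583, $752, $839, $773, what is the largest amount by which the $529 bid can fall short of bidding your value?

$689: truthful gives $92, deviation gives $0 → loss $92.
$165: same outcome either way → loss $0.
$880: same outcome either way → loss $0.
$583: truthful gives $198, deviation gives $0 → loss $198.
$752: truthful gives $29, deviation gives $0 → loss $29.
$839: same outcome either way → loss $0.
$773: truthful gives $8, deviation gives $0 → loss $8.
Maximum loss: $198.

$198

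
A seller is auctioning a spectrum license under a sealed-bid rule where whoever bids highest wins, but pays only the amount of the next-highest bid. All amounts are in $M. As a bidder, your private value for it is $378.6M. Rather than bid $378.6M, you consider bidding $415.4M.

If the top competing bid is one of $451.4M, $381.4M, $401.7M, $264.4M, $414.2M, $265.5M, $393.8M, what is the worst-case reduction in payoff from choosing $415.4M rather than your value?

$451.4M: same outcome either way → loss $0M.
$381.4M: truthful gives $0M, deviation gives −$2.8M → loss $2.8M.
$401.7M: truthful gives $0M, deviation gives −$23.1M → loss $23.1M.
$264.4M: same outcome either way → loss $0M.
$414.2M: truthful gives $0M, deviation gives −$35.6M → loss $35.6M.
$265.5M: same outcome either way → loss $0M.
$393.8M: truthful gives $0M, deviation gives −$15.2M → loss $15.2M.
Maximum loss: $35.6M.

$35.6M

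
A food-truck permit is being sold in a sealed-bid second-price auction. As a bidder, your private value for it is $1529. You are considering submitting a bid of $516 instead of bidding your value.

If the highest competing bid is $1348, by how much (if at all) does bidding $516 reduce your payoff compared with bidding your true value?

$181

Bidding your value $1529: you win (since $1529 > $1348) and pay $1348. Payoff $181.
Bidding $516: you lose. Payoff $0.
The competing bid $1348 lies between your shaded bid and your value, so underbidding forfeits an item you could have won at a profitable price.
Loss from deviating = $181 − ($0) = $181.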